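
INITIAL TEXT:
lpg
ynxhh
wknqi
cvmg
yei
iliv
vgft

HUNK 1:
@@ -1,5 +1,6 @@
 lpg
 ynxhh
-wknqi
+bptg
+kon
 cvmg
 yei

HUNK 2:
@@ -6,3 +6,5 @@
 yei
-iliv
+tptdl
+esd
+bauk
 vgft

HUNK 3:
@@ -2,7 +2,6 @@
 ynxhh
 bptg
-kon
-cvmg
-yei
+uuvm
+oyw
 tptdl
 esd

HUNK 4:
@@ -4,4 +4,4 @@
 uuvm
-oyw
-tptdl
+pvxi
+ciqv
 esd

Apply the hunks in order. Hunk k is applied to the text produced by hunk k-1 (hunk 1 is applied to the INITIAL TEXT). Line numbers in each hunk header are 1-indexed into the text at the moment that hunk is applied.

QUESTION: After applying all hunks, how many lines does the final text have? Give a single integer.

Answer: 9

Derivation:
Hunk 1: at line 1 remove [wknqi] add [bptg,kon] -> 8 lines: lpg ynxhh bptg kon cvmg yei iliv vgft
Hunk 2: at line 6 remove [iliv] add [tptdl,esd,bauk] -> 10 lines: lpg ynxhh bptg kon cvmg yei tptdl esd bauk vgft
Hunk 3: at line 2 remove [kon,cvmg,yei] add [uuvm,oyw] -> 9 lines: lpg ynxhh bptg uuvm oyw tptdl esd bauk vgft
Hunk 4: at line 4 remove [oyw,tptdl] add [pvxi,ciqv] -> 9 lines: lpg ynxhh bptg uuvm pvxi ciqv esd bauk vgft
Final line count: 9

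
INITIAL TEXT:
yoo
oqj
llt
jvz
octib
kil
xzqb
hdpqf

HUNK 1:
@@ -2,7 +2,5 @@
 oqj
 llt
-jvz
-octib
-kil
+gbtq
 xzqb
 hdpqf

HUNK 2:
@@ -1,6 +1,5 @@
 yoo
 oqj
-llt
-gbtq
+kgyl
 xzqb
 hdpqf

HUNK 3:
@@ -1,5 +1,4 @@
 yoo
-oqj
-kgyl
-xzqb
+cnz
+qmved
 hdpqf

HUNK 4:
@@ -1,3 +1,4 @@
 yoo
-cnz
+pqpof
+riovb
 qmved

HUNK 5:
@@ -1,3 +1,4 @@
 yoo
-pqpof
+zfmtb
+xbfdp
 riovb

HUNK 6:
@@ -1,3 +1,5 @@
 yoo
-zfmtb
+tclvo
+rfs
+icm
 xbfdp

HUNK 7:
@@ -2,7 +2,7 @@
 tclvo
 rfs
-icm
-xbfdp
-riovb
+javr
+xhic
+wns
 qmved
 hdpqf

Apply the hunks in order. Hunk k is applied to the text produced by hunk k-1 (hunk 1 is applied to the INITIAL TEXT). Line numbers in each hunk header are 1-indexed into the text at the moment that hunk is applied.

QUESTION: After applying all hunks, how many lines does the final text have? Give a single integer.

Hunk 1: at line 2 remove [jvz,octib,kil] add [gbtq] -> 6 lines: yoo oqj llt gbtq xzqb hdpqf
Hunk 2: at line 1 remove [llt,gbtq] add [kgyl] -> 5 lines: yoo oqj kgyl xzqb hdpqf
Hunk 3: at line 1 remove [oqj,kgyl,xzqb] add [cnz,qmved] -> 4 lines: yoo cnz qmved hdpqf
Hunk 4: at line 1 remove [cnz] add [pqpof,riovb] -> 5 lines: yoo pqpof riovb qmved hdpqf
Hunk 5: at line 1 remove [pqpof] add [zfmtb,xbfdp] -> 6 lines: yoo zfmtb xbfdp riovb qmved hdpqf
Hunk 6: at line 1 remove [zfmtb] add [tclvo,rfs,icm] -> 8 lines: yoo tclvo rfs icm xbfdp riovb qmved hdpqf
Hunk 7: at line 2 remove [icm,xbfdp,riovb] add [javr,xhic,wns] -> 8 lines: yoo tclvo rfs javr xhic wns qmved hdpqf
Final line count: 8

Answer: 8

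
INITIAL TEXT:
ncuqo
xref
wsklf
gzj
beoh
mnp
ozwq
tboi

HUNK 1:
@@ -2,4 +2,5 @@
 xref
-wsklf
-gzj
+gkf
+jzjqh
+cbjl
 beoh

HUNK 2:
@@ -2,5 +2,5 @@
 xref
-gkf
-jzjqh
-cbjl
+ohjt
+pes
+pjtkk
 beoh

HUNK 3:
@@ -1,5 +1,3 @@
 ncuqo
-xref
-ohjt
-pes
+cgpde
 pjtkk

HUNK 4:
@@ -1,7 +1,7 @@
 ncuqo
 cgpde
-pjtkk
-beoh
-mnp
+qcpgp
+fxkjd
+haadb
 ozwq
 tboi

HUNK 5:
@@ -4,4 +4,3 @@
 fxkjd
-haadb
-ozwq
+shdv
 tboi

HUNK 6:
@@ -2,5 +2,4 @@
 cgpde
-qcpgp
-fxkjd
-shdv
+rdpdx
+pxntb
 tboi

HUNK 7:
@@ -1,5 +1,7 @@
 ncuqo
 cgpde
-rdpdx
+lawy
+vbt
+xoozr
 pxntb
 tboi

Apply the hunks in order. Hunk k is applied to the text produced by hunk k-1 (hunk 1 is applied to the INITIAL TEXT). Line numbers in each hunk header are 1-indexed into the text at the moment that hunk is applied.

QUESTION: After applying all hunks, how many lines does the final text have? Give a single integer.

Hunk 1: at line 2 remove [wsklf,gzj] add [gkf,jzjqh,cbjl] -> 9 lines: ncuqo xref gkf jzjqh cbjl beoh mnp ozwq tboi
Hunk 2: at line 2 remove [gkf,jzjqh,cbjl] add [ohjt,pes,pjtkk] -> 9 lines: ncuqo xref ohjt pes pjtkk beoh mnp ozwq tboi
Hunk 3: at line 1 remove [xref,ohjt,pes] add [cgpde] -> 7 lines: ncuqo cgpde pjtkk beoh mnp ozwq tboi
Hunk 4: at line 1 remove [pjtkk,beoh,mnp] add [qcpgp,fxkjd,haadb] -> 7 lines: ncuqo cgpde qcpgp fxkjd haadb ozwq tboi
Hunk 5: at line 4 remove [haadb,ozwq] add [shdv] -> 6 lines: ncuqo cgpde qcpgp fxkjd shdv tboi
Hunk 6: at line 2 remove [qcpgp,fxkjd,shdv] add [rdpdx,pxntb] -> 5 lines: ncuqo cgpde rdpdx pxntb tboi
Hunk 7: at line 1 remove [rdpdx] add [lawy,vbt,xoozr] -> 7 lines: ncuqo cgpde lawy vbt xoozr pxntb tboi
Final line count: 7

Answer: 7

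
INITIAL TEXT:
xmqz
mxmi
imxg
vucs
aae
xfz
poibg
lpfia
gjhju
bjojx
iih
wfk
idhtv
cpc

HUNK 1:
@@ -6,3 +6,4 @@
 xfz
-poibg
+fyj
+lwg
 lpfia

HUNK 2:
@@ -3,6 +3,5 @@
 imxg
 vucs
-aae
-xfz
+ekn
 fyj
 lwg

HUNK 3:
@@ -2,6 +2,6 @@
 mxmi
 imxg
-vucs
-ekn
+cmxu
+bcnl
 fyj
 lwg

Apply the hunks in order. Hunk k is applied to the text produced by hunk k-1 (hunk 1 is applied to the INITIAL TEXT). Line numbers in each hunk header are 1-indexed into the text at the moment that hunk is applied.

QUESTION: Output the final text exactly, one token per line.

Answer: xmqz
mxmi
imxg
cmxu
bcnl
fyj
lwg
lpfia
gjhju
bjojx
iih
wfk
idhtv
cpc

Derivation:
Hunk 1: at line 6 remove [poibg] add [fyj,lwg] -> 15 lines: xmqz mxmi imxg vucs aae xfz fyj lwg lpfia gjhju bjojx iih wfk idhtv cpc
Hunk 2: at line 3 remove [aae,xfz] add [ekn] -> 14 lines: xmqz mxmi imxg vucs ekn fyj lwg lpfia gjhju bjojx iih wfk idhtv cpc
Hunk 3: at line 2 remove [vucs,ekn] add [cmxu,bcnl] -> 14 lines: xmqz mxmi imxg cmxu bcnl fyj lwg lpfia gjhju bjojx iih wfk idhtv cpc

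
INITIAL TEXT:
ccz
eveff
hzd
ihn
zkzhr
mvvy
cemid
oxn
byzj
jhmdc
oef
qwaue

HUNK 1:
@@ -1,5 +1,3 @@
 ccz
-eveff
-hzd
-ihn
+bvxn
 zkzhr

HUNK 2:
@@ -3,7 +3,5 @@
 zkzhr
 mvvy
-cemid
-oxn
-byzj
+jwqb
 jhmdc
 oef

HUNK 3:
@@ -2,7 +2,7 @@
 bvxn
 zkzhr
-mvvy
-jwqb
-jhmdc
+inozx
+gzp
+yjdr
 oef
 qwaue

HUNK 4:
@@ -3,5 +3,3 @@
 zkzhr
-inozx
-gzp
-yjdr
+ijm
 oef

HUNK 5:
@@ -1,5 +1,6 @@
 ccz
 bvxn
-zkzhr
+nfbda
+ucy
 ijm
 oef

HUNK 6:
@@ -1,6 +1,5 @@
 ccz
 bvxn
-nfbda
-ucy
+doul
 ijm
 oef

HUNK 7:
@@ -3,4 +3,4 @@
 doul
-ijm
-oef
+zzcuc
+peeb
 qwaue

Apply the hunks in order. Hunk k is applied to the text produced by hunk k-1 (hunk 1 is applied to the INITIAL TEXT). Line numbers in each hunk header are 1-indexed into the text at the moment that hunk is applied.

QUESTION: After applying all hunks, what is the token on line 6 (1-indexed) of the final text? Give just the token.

Answer: qwaue

Derivation:
Hunk 1: at line 1 remove [eveff,hzd,ihn] add [bvxn] -> 10 lines: ccz bvxn zkzhr mvvy cemid oxn byzj jhmdc oef qwaue
Hunk 2: at line 3 remove [cemid,oxn,byzj] add [jwqb] -> 8 lines: ccz bvxn zkzhr mvvy jwqb jhmdc oef qwaue
Hunk 3: at line 2 remove [mvvy,jwqb,jhmdc] add [inozx,gzp,yjdr] -> 8 lines: ccz bvxn zkzhr inozx gzp yjdr oef qwaue
Hunk 4: at line 3 remove [inozx,gzp,yjdr] add [ijm] -> 6 lines: ccz bvxn zkzhr ijm oef qwaue
Hunk 5: at line 1 remove [zkzhr] add [nfbda,ucy] -> 7 lines: ccz bvxn nfbda ucy ijm oef qwaue
Hunk 6: at line 1 remove [nfbda,ucy] add [doul] -> 6 lines: ccz bvxn doul ijm oef qwaue
Hunk 7: at line 3 remove [ijm,oef] add [zzcuc,peeb] -> 6 lines: ccz bvxn doul zzcuc peeb qwaue
Final line 6: qwaue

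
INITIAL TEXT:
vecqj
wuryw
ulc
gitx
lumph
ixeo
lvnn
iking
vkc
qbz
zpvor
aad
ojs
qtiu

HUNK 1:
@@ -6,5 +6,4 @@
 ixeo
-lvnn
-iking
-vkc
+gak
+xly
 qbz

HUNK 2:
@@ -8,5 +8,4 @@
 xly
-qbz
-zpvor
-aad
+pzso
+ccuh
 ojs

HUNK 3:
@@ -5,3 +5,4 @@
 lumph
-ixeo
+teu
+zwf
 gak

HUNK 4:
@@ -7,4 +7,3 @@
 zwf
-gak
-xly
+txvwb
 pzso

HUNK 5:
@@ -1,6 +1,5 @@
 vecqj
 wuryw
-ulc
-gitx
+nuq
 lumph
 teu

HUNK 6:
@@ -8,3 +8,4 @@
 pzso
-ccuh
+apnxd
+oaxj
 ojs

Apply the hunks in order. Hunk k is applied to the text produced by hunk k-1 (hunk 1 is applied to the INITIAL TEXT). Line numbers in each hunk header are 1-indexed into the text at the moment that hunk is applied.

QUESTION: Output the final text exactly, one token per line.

Answer: vecqj
wuryw
nuq
lumph
teu
zwf
txvwb
pzso
apnxd
oaxj
ojs
qtiu

Derivation:
Hunk 1: at line 6 remove [lvnn,iking,vkc] add [gak,xly] -> 13 lines: vecqj wuryw ulc gitx lumph ixeo gak xly qbz zpvor aad ojs qtiu
Hunk 2: at line 8 remove [qbz,zpvor,aad] add [pzso,ccuh] -> 12 lines: vecqj wuryw ulc gitx lumph ixeo gak xly pzso ccuh ojs qtiu
Hunk 3: at line 5 remove [ixeo] add [teu,zwf] -> 13 lines: vecqj wuryw ulc gitx lumph teu zwf gak xly pzso ccuh ojs qtiu
Hunk 4: at line 7 remove [gak,xly] add [txvwb] -> 12 lines: vecqj wuryw ulc gitx lumph teu zwf txvwb pzso ccuh ojs qtiu
Hunk 5: at line 1 remove [ulc,gitx] add [nuq] -> 11 lines: vecqj wuryw nuq lumph teu zwf txvwb pzso ccuh ojs qtiu
Hunk 6: at line 8 remove [ccuh] add [apnxd,oaxj] -> 12 lines: vecqj wuryw nuq lumph teu zwf txvwb pzso apnxd oaxj ojs qtiu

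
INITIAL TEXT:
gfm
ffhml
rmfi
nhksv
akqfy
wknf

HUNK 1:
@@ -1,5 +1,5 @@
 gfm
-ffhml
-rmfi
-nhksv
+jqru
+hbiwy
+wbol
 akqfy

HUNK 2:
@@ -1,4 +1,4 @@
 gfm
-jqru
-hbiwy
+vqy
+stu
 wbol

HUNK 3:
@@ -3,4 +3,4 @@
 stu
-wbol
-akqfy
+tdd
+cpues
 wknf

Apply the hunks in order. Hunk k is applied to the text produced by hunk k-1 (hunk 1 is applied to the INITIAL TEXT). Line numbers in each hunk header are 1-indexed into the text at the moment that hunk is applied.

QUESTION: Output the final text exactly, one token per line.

Answer: gfm
vqy
stu
tdd
cpues
wknf

Derivation:
Hunk 1: at line 1 remove [ffhml,rmfi,nhksv] add [jqru,hbiwy,wbol] -> 6 lines: gfm jqru hbiwy wbol akqfy wknf
Hunk 2: at line 1 remove [jqru,hbiwy] add [vqy,stu] -> 6 lines: gfm vqy stu wbol akqfy wknf
Hunk 3: at line 3 remove [wbol,akqfy] add [tdd,cpues] -> 6 lines: gfm vqy stu tdd cpues wknf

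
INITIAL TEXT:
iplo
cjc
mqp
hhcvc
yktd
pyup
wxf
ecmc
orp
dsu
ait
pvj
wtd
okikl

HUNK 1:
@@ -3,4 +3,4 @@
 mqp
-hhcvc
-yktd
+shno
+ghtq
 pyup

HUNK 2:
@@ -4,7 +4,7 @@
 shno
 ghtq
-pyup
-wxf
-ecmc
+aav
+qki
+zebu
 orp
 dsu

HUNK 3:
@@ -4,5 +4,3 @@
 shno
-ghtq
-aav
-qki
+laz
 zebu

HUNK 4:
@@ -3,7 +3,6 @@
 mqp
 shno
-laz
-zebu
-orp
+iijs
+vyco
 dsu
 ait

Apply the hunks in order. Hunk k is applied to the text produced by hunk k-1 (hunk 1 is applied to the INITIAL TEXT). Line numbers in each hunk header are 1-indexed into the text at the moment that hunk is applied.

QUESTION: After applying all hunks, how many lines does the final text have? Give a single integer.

Answer: 11

Derivation:
Hunk 1: at line 3 remove [hhcvc,yktd] add [shno,ghtq] -> 14 lines: iplo cjc mqp shno ghtq pyup wxf ecmc orp dsu ait pvj wtd okikl
Hunk 2: at line 4 remove [pyup,wxf,ecmc] add [aav,qki,zebu] -> 14 lines: iplo cjc mqp shno ghtq aav qki zebu orp dsu ait pvj wtd okikl
Hunk 3: at line 4 remove [ghtq,aav,qki] add [laz] -> 12 lines: iplo cjc mqp shno laz zebu orp dsu ait pvj wtd okikl
Hunk 4: at line 3 remove [laz,zebu,orp] add [iijs,vyco] -> 11 lines: iplo cjc mqp shno iijs vyco dsu ait pvj wtd okikl
Final line count: 11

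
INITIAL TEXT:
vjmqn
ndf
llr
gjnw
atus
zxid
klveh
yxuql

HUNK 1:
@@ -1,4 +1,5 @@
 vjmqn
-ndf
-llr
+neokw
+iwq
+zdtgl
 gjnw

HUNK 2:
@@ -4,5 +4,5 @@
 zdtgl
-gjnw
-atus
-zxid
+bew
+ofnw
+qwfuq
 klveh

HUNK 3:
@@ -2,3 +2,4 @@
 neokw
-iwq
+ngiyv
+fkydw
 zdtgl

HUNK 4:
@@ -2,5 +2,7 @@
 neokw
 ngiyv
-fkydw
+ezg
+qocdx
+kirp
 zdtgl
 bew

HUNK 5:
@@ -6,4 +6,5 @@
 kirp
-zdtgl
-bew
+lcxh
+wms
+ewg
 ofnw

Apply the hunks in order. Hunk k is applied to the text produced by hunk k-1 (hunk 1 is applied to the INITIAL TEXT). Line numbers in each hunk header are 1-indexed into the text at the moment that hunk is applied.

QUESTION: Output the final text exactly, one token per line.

Answer: vjmqn
neokw
ngiyv
ezg
qocdx
kirp
lcxh
wms
ewg
ofnw
qwfuq
klveh
yxuql

Derivation:
Hunk 1: at line 1 remove [ndf,llr] add [neokw,iwq,zdtgl] -> 9 lines: vjmqn neokw iwq zdtgl gjnw atus zxid klveh yxuql
Hunk 2: at line 4 remove [gjnw,atus,zxid] add [bew,ofnw,qwfuq] -> 9 lines: vjmqn neokw iwq zdtgl bew ofnw qwfuq klveh yxuql
Hunk 3: at line 2 remove [iwq] add [ngiyv,fkydw] -> 10 lines: vjmqn neokw ngiyv fkydw zdtgl bew ofnw qwfuq klveh yxuql
Hunk 4: at line 2 remove [fkydw] add [ezg,qocdx,kirp] -> 12 lines: vjmqn neokw ngiyv ezg qocdx kirp zdtgl bew ofnw qwfuq klveh yxuql
Hunk 5: at line 6 remove [zdtgl,bew] add [lcxh,wms,ewg] -> 13 lines: vjmqn neokw ngiyv ezg qocdx kirp lcxh wms ewg ofnw qwfuq klveh yxuql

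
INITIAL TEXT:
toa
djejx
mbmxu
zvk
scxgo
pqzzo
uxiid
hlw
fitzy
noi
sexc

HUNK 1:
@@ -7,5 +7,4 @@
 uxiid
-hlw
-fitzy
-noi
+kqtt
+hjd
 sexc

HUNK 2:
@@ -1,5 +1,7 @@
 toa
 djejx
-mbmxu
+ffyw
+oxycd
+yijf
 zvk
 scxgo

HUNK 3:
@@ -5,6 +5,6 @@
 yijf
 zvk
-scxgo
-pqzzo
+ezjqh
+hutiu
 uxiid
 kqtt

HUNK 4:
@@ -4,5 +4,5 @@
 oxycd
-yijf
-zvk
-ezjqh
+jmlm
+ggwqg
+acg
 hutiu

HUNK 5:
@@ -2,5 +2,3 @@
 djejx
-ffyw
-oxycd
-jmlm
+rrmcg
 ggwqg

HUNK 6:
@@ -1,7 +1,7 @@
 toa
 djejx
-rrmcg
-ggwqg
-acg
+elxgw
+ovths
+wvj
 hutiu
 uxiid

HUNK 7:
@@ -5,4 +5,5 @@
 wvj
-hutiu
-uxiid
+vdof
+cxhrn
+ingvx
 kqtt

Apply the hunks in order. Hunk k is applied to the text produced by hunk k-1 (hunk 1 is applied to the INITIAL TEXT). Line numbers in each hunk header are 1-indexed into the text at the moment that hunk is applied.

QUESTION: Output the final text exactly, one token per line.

Hunk 1: at line 7 remove [hlw,fitzy,noi] add [kqtt,hjd] -> 10 lines: toa djejx mbmxu zvk scxgo pqzzo uxiid kqtt hjd sexc
Hunk 2: at line 1 remove [mbmxu] add [ffyw,oxycd,yijf] -> 12 lines: toa djejx ffyw oxycd yijf zvk scxgo pqzzo uxiid kqtt hjd sexc
Hunk 3: at line 5 remove [scxgo,pqzzo] add [ezjqh,hutiu] -> 12 lines: toa djejx ffyw oxycd yijf zvk ezjqh hutiu uxiid kqtt hjd sexc
Hunk 4: at line 4 remove [yijf,zvk,ezjqh] add [jmlm,ggwqg,acg] -> 12 lines: toa djejx ffyw oxycd jmlm ggwqg acg hutiu uxiid kqtt hjd sexc
Hunk 5: at line 2 remove [ffyw,oxycd,jmlm] add [rrmcg] -> 10 lines: toa djejx rrmcg ggwqg acg hutiu uxiid kqtt hjd sexc
Hunk 6: at line 1 remove [rrmcg,ggwqg,acg] add [elxgw,ovths,wvj] -> 10 lines: toa djejx elxgw ovths wvj hutiu uxiid kqtt hjd sexc
Hunk 7: at line 5 remove [hutiu,uxiid] add [vdof,cxhrn,ingvx] -> 11 lines: toa djejx elxgw ovths wvj vdof cxhrn ingvx kqtt hjd sexc

Answer: toa
djejx
elxgw
ovths
wvj
vdof
cxhrn
ingvx
kqtt
hjd
sexc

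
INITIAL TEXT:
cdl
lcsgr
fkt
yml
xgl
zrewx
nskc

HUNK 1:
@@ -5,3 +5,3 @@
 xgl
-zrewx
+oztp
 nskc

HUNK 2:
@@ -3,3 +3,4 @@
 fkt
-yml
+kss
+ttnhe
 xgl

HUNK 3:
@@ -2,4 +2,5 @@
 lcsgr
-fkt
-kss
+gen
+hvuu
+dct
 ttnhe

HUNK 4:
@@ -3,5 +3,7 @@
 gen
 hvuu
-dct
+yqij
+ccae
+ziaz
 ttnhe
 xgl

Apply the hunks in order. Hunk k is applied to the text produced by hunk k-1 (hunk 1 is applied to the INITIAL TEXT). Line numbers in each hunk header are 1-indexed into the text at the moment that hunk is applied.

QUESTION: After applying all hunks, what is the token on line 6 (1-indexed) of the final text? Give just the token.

Answer: ccae

Derivation:
Hunk 1: at line 5 remove [zrewx] add [oztp] -> 7 lines: cdl lcsgr fkt yml xgl oztp nskc
Hunk 2: at line 3 remove [yml] add [kss,ttnhe] -> 8 lines: cdl lcsgr fkt kss ttnhe xgl oztp nskc
Hunk 3: at line 2 remove [fkt,kss] add [gen,hvuu,dct] -> 9 lines: cdl lcsgr gen hvuu dct ttnhe xgl oztp nskc
Hunk 4: at line 3 remove [dct] add [yqij,ccae,ziaz] -> 11 lines: cdl lcsgr gen hvuu yqij ccae ziaz ttnhe xgl oztp nskc
Final line 6: ccae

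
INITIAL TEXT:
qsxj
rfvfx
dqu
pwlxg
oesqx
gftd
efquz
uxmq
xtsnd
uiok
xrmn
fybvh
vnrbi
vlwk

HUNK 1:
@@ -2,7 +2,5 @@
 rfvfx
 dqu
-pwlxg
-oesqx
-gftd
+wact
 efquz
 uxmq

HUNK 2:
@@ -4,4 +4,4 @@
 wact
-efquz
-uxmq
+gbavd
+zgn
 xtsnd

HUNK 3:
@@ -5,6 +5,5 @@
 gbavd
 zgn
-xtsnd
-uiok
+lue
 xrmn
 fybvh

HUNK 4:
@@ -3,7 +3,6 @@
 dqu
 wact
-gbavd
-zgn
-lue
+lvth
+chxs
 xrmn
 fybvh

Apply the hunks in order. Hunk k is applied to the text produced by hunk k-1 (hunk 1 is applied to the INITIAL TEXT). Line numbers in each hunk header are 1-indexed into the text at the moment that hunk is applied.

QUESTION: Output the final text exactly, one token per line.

Hunk 1: at line 2 remove [pwlxg,oesqx,gftd] add [wact] -> 12 lines: qsxj rfvfx dqu wact efquz uxmq xtsnd uiok xrmn fybvh vnrbi vlwk
Hunk 2: at line 4 remove [efquz,uxmq] add [gbavd,zgn] -> 12 lines: qsxj rfvfx dqu wact gbavd zgn xtsnd uiok xrmn fybvh vnrbi vlwk
Hunk 3: at line 5 remove [xtsnd,uiok] add [lue] -> 11 lines: qsxj rfvfx dqu wact gbavd zgn lue xrmn fybvh vnrbi vlwk
Hunk 4: at line 3 remove [gbavd,zgn,lue] add [lvth,chxs] -> 10 lines: qsxj rfvfx dqu wact lvth chxs xrmn fybvh vnrbi vlwk

Answer: qsxj
rfvfx
dqu
wact
lvth
chxs
xrmn
fybvh
vnrbi
vlwk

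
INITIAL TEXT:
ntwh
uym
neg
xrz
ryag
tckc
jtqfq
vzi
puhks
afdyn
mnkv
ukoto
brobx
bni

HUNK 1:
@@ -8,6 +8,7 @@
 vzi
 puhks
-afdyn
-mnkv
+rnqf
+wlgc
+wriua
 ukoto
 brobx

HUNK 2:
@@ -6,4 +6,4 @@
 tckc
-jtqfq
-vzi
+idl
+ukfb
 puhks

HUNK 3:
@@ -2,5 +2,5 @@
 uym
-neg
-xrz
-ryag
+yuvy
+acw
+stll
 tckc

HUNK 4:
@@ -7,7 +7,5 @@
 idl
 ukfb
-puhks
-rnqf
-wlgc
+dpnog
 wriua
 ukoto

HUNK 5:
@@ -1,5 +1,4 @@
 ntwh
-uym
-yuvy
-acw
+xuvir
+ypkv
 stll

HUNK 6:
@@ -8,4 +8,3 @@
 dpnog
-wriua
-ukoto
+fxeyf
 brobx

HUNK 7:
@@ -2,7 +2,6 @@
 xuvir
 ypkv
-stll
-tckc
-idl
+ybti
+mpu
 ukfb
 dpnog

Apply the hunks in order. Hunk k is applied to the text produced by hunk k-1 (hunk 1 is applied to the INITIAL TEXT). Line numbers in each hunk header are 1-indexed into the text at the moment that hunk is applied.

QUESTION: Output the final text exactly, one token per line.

Hunk 1: at line 8 remove [afdyn,mnkv] add [rnqf,wlgc,wriua] -> 15 lines: ntwh uym neg xrz ryag tckc jtqfq vzi puhks rnqf wlgc wriua ukoto brobx bni
Hunk 2: at line 6 remove [jtqfq,vzi] add [idl,ukfb] -> 15 lines: ntwh uym neg xrz ryag tckc idl ukfb puhks rnqf wlgc wriua ukoto brobx bni
Hunk 3: at line 2 remove [neg,xrz,ryag] add [yuvy,acw,stll] -> 15 lines: ntwh uym yuvy acw stll tckc idl ukfb puhks rnqf wlgc wriua ukoto brobx bni
Hunk 4: at line 7 remove [puhks,rnqf,wlgc] add [dpnog] -> 13 lines: ntwh uym yuvy acw stll tckc idl ukfb dpnog wriua ukoto brobx bni
Hunk 5: at line 1 remove [uym,yuvy,acw] add [xuvir,ypkv] -> 12 lines: ntwh xuvir ypkv stll tckc idl ukfb dpnog wriua ukoto brobx bni
Hunk 6: at line 8 remove [wriua,ukoto] add [fxeyf] -> 11 lines: ntwh xuvir ypkv stll tckc idl ukfb dpnog fxeyf brobx bni
Hunk 7: at line 2 remove [stll,tckc,idl] add [ybti,mpu] -> 10 lines: ntwh xuvir ypkv ybti mpu ukfb dpnog fxeyf brobx bni

Answer: ntwh
xuvir
ypkv
ybti
mpu
ukfb
dpnog
fxeyf
brobx
bni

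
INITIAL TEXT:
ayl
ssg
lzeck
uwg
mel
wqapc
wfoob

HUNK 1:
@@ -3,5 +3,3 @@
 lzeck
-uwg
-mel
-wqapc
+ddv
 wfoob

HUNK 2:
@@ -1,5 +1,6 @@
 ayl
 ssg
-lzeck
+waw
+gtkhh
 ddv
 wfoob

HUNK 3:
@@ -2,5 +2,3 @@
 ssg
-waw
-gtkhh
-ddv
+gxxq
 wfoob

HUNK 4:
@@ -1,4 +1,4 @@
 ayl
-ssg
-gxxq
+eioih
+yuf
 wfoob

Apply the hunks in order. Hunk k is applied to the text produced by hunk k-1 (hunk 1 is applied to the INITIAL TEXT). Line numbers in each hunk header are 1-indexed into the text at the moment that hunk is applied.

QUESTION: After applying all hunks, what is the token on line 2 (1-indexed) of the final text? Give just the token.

Answer: eioih

Derivation:
Hunk 1: at line 3 remove [uwg,mel,wqapc] add [ddv] -> 5 lines: ayl ssg lzeck ddv wfoob
Hunk 2: at line 1 remove [lzeck] add [waw,gtkhh] -> 6 lines: ayl ssg waw gtkhh ddv wfoob
Hunk 3: at line 2 remove [waw,gtkhh,ddv] add [gxxq] -> 4 lines: ayl ssg gxxq wfoob
Hunk 4: at line 1 remove [ssg,gxxq] add [eioih,yuf] -> 4 lines: ayl eioih yuf wfoob
Final line 2: eioih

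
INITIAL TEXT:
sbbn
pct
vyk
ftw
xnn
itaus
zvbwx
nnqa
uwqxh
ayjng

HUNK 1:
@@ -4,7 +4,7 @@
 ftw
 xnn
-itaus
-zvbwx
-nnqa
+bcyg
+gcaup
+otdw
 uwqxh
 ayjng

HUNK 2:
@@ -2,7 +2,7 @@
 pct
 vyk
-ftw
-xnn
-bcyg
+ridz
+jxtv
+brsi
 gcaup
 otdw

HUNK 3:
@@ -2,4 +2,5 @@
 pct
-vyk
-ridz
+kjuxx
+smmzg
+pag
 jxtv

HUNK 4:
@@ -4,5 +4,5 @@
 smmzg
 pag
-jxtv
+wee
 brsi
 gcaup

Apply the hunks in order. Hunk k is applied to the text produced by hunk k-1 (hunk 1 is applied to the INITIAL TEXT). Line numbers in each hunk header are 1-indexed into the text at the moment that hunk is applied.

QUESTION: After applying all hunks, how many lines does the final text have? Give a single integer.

Answer: 11

Derivation:
Hunk 1: at line 4 remove [itaus,zvbwx,nnqa] add [bcyg,gcaup,otdw] -> 10 lines: sbbn pct vyk ftw xnn bcyg gcaup otdw uwqxh ayjng
Hunk 2: at line 2 remove [ftw,xnn,bcyg] add [ridz,jxtv,brsi] -> 10 lines: sbbn pct vyk ridz jxtv brsi gcaup otdw uwqxh ayjng
Hunk 3: at line 2 remove [vyk,ridz] add [kjuxx,smmzg,pag] -> 11 lines: sbbn pct kjuxx smmzg pag jxtv brsi gcaup otdw uwqxh ayjng
Hunk 4: at line 4 remove [jxtv] add [wee] -> 11 lines: sbbn pct kjuxx smmzg pag wee brsi gcaup otdw uwqxh ayjng
Final line count: 11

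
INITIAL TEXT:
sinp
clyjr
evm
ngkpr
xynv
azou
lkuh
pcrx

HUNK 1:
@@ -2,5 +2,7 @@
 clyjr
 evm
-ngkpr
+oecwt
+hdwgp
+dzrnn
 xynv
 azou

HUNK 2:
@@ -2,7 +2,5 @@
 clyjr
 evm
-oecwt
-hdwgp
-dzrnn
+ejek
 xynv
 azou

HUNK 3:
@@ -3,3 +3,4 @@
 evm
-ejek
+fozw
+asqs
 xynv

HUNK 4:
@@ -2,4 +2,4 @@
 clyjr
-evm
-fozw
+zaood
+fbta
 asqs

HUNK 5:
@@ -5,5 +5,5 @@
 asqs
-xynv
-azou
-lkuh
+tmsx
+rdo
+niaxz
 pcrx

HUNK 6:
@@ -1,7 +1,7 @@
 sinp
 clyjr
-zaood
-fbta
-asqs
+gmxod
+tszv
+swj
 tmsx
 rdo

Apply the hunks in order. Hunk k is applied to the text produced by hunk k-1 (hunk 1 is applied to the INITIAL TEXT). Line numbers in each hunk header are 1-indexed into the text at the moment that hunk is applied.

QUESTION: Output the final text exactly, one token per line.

Hunk 1: at line 2 remove [ngkpr] add [oecwt,hdwgp,dzrnn] -> 10 lines: sinp clyjr evm oecwt hdwgp dzrnn xynv azou lkuh pcrx
Hunk 2: at line 2 remove [oecwt,hdwgp,dzrnn] add [ejek] -> 8 lines: sinp clyjr evm ejek xynv azou lkuh pcrx
Hunk 3: at line 3 remove [ejek] add [fozw,asqs] -> 9 lines: sinp clyjr evm fozw asqs xynv azou lkuh pcrx
Hunk 4: at line 2 remove [evm,fozw] add [zaood,fbta] -> 9 lines: sinp clyjr zaood fbta asqs xynv azou lkuh pcrx
Hunk 5: at line 5 remove [xynv,azou,lkuh] add [tmsx,rdo,niaxz] -> 9 lines: sinp clyjr zaood fbta asqs tmsx rdo niaxz pcrx
Hunk 6: at line 1 remove [zaood,fbta,asqs] add [gmxod,tszv,swj] -> 9 lines: sinp clyjr gmxod tszv swj tmsx rdo niaxz pcrx

Answer: sinp
clyjr
gmxod
tszv
swj
tmsx
rdo
niaxz
pcrx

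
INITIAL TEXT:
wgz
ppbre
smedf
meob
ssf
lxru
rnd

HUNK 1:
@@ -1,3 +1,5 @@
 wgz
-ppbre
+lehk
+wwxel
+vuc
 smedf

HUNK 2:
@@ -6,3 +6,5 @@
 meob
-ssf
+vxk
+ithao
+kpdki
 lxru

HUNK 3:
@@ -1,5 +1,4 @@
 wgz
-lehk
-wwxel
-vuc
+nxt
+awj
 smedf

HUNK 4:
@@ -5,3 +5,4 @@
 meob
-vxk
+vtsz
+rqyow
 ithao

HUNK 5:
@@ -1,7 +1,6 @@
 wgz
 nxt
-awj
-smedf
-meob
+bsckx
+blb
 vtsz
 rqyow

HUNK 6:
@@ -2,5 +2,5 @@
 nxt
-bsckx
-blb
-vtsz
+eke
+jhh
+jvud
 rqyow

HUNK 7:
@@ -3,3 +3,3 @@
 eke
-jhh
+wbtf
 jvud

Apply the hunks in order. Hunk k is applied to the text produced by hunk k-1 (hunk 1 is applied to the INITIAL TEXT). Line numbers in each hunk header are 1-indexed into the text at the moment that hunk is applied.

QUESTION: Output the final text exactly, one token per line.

Hunk 1: at line 1 remove [ppbre] add [lehk,wwxel,vuc] -> 9 lines: wgz lehk wwxel vuc smedf meob ssf lxru rnd
Hunk 2: at line 6 remove [ssf] add [vxk,ithao,kpdki] -> 11 lines: wgz lehk wwxel vuc smedf meob vxk ithao kpdki lxru rnd
Hunk 3: at line 1 remove [lehk,wwxel,vuc] add [nxt,awj] -> 10 lines: wgz nxt awj smedf meob vxk ithao kpdki lxru rnd
Hunk 4: at line 5 remove [vxk] add [vtsz,rqyow] -> 11 lines: wgz nxt awj smedf meob vtsz rqyow ithao kpdki lxru rnd
Hunk 5: at line 1 remove [awj,smedf,meob] add [bsckx,blb] -> 10 lines: wgz nxt bsckx blb vtsz rqyow ithao kpdki lxru rnd
Hunk 6: at line 2 remove [bsckx,blb,vtsz] add [eke,jhh,jvud] -> 10 lines: wgz nxt eke jhh jvud rqyow ithao kpdki lxru rnd
Hunk 7: at line 3 remove [jhh] add [wbtf] -> 10 lines: wgz nxt eke wbtf jvud rqyow ithao kpdki lxru rnd

Answer: wgz
nxt
eke
wbtf
jvud
rqyow
ithao
kpdki
lxru
rnd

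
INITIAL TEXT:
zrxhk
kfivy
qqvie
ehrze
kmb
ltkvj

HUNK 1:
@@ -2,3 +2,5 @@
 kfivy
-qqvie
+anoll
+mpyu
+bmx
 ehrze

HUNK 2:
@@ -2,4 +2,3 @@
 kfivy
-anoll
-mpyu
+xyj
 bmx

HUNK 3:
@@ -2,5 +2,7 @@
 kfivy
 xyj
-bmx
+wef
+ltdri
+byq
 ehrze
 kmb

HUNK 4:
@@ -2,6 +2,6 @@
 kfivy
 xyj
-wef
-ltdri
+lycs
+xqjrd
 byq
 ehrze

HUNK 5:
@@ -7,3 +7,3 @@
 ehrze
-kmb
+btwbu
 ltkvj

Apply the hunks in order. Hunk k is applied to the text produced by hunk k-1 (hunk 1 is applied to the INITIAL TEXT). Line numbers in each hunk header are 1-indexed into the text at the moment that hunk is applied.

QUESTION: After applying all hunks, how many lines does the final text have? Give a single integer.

Hunk 1: at line 2 remove [qqvie] add [anoll,mpyu,bmx] -> 8 lines: zrxhk kfivy anoll mpyu bmx ehrze kmb ltkvj
Hunk 2: at line 2 remove [anoll,mpyu] add [xyj] -> 7 lines: zrxhk kfivy xyj bmx ehrze kmb ltkvj
Hunk 3: at line 2 remove [bmx] add [wef,ltdri,byq] -> 9 lines: zrxhk kfivy xyj wef ltdri byq ehrze kmb ltkvj
Hunk 4: at line 2 remove [wef,ltdri] add [lycs,xqjrd] -> 9 lines: zrxhk kfivy xyj lycs xqjrd byq ehrze kmb ltkvj
Hunk 5: at line 7 remove [kmb] add [btwbu] -> 9 lines: zrxhk kfivy xyj lycs xqjrd byq ehrze btwbu ltkvj
Final line count: 9

Answer: 9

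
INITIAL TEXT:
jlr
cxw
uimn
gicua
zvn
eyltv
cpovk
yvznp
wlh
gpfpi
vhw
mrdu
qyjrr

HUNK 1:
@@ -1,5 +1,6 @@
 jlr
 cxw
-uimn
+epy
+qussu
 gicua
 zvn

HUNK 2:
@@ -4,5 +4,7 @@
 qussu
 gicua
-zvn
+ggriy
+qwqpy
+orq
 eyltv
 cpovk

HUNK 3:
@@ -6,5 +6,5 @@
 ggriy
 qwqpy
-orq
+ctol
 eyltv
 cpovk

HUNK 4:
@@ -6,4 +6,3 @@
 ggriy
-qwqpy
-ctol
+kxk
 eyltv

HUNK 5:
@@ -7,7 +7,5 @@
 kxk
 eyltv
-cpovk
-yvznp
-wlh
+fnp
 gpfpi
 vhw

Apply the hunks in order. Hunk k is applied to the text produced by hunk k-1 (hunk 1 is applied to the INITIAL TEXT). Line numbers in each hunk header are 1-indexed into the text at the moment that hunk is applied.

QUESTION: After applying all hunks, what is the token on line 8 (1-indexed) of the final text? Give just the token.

Hunk 1: at line 1 remove [uimn] add [epy,qussu] -> 14 lines: jlr cxw epy qussu gicua zvn eyltv cpovk yvznp wlh gpfpi vhw mrdu qyjrr
Hunk 2: at line 4 remove [zvn] add [ggriy,qwqpy,orq] -> 16 lines: jlr cxw epy qussu gicua ggriy qwqpy orq eyltv cpovk yvznp wlh gpfpi vhw mrdu qyjrr
Hunk 3: at line 6 remove [orq] add [ctol] -> 16 lines: jlr cxw epy qussu gicua ggriy qwqpy ctol eyltv cpovk yvznp wlh gpfpi vhw mrdu qyjrr
Hunk 4: at line 6 remove [qwqpy,ctol] add [kxk] -> 15 lines: jlr cxw epy qussu gicua ggriy kxk eyltv cpovk yvznp wlh gpfpi vhw mrdu qyjrr
Hunk 5: at line 7 remove [cpovk,yvznp,wlh] add [fnp] -> 13 lines: jlr cxw epy qussu gicua ggriy kxk eyltv fnp gpfpi vhw mrdu qyjrr
Final line 8: eyltv

Answer: eyltv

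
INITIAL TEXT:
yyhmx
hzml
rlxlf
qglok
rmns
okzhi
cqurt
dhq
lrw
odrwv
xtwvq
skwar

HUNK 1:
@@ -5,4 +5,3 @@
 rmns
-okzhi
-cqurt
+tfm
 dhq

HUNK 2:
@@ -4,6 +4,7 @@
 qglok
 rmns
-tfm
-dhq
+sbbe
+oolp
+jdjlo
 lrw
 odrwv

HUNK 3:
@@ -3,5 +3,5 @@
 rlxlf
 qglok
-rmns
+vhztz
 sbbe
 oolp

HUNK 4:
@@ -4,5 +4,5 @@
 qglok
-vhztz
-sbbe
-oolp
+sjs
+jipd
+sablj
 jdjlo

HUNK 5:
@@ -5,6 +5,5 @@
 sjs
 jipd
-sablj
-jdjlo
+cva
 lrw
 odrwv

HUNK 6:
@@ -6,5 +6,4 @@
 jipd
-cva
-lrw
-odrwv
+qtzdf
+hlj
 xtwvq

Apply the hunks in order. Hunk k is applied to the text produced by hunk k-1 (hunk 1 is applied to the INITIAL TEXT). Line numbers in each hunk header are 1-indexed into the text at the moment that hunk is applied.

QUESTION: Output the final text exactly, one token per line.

Answer: yyhmx
hzml
rlxlf
qglok
sjs
jipd
qtzdf
hlj
xtwvq
skwar

Derivation:
Hunk 1: at line 5 remove [okzhi,cqurt] add [tfm] -> 11 lines: yyhmx hzml rlxlf qglok rmns tfm dhq lrw odrwv xtwvq skwar
Hunk 2: at line 4 remove [tfm,dhq] add [sbbe,oolp,jdjlo] -> 12 lines: yyhmx hzml rlxlf qglok rmns sbbe oolp jdjlo lrw odrwv xtwvq skwar
Hunk 3: at line 3 remove [rmns] add [vhztz] -> 12 lines: yyhmx hzml rlxlf qglok vhztz sbbe oolp jdjlo lrw odrwv xtwvq skwar
Hunk 4: at line 4 remove [vhztz,sbbe,oolp] add [sjs,jipd,sablj] -> 12 lines: yyhmx hzml rlxlf qglok sjs jipd sablj jdjlo lrw odrwv xtwvq skwar
Hunk 5: at line 5 remove [sablj,jdjlo] add [cva] -> 11 lines: yyhmx hzml rlxlf qglok sjs jipd cva lrw odrwv xtwvq skwar
Hunk 6: at line 6 remove [cva,lrw,odrwv] add [qtzdf,hlj] -> 10 lines: yyhmx hzml rlxlf qglok sjs jipd qtzdf hlj xtwvq skwar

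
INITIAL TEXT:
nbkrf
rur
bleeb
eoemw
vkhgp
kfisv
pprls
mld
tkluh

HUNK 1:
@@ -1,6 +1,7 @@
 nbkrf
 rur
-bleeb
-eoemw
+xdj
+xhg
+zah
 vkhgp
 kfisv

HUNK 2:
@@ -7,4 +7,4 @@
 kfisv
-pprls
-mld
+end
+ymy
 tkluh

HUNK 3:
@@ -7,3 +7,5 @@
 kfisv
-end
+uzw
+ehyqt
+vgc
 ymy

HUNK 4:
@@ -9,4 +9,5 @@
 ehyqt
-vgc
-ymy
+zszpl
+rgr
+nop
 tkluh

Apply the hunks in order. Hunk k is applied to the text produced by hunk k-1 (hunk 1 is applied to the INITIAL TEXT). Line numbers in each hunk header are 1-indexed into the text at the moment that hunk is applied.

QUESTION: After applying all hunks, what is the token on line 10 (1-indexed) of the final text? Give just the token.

Answer: zszpl

Derivation:
Hunk 1: at line 1 remove [bleeb,eoemw] add [xdj,xhg,zah] -> 10 lines: nbkrf rur xdj xhg zah vkhgp kfisv pprls mld tkluh
Hunk 2: at line 7 remove [pprls,mld] add [end,ymy] -> 10 lines: nbkrf rur xdj xhg zah vkhgp kfisv end ymy tkluh
Hunk 3: at line 7 remove [end] add [uzw,ehyqt,vgc] -> 12 lines: nbkrf rur xdj xhg zah vkhgp kfisv uzw ehyqt vgc ymy tkluh
Hunk 4: at line 9 remove [vgc,ymy] add [zszpl,rgr,nop] -> 13 lines: nbkrf rur xdj xhg zah vkhgp kfisv uzw ehyqt zszpl rgr nop tkluh
Final line 10: zszpl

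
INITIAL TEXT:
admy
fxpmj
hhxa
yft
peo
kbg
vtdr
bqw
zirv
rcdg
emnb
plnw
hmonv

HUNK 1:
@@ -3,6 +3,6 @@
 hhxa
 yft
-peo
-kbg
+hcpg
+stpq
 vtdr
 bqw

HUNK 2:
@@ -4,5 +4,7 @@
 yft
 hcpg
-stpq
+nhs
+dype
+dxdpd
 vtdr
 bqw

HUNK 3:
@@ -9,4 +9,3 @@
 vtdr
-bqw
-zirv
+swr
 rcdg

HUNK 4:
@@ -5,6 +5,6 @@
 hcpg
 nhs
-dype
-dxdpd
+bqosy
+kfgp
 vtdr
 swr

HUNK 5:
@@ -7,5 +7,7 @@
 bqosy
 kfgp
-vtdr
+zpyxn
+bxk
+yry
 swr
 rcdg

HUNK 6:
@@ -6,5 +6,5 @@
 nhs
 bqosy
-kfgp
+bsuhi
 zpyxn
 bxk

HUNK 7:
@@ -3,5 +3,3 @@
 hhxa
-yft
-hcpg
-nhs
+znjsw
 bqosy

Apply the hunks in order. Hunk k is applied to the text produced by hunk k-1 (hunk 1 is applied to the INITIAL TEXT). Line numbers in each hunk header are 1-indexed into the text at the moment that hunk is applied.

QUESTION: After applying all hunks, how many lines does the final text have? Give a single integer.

Hunk 1: at line 3 remove [peo,kbg] add [hcpg,stpq] -> 13 lines: admy fxpmj hhxa yft hcpg stpq vtdr bqw zirv rcdg emnb plnw hmonv
Hunk 2: at line 4 remove [stpq] add [nhs,dype,dxdpd] -> 15 lines: admy fxpmj hhxa yft hcpg nhs dype dxdpd vtdr bqw zirv rcdg emnb plnw hmonv
Hunk 3: at line 9 remove [bqw,zirv] add [swr] -> 14 lines: admy fxpmj hhxa yft hcpg nhs dype dxdpd vtdr swr rcdg emnb plnw hmonv
Hunk 4: at line 5 remove [dype,dxdpd] add [bqosy,kfgp] -> 14 lines: admy fxpmj hhxa yft hcpg nhs bqosy kfgp vtdr swr rcdg emnb plnw hmonv
Hunk 5: at line 7 remove [vtdr] add [zpyxn,bxk,yry] -> 16 lines: admy fxpmj hhxa yft hcpg nhs bqosy kfgp zpyxn bxk yry swr rcdg emnb plnw hmonv
Hunk 6: at line 6 remove [kfgp] add [bsuhi] -> 16 lines: admy fxpmj hhxa yft hcpg nhs bqosy bsuhi zpyxn bxk yry swr rcdg emnb plnw hmonv
Hunk 7: at line 3 remove [yft,hcpg,nhs] add [znjsw] -> 14 lines: admy fxpmj hhxa znjsw bqosy bsuhi zpyxn bxk yry swr rcdg emnb plnw hmonv
Final line count: 14

Answer: 14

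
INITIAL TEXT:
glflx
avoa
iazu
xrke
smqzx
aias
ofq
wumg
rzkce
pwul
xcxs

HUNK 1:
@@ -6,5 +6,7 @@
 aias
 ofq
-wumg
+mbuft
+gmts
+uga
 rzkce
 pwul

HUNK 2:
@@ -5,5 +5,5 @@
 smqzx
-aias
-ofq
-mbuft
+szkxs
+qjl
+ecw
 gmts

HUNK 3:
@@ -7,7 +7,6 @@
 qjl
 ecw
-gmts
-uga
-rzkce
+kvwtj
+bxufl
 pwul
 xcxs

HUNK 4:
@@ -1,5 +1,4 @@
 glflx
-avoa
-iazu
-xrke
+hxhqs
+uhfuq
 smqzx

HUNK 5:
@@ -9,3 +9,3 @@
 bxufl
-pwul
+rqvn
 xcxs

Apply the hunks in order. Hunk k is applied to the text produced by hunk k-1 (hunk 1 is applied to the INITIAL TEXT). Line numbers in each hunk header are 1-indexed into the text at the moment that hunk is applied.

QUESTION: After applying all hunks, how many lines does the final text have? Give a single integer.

Hunk 1: at line 6 remove [wumg] add [mbuft,gmts,uga] -> 13 lines: glflx avoa iazu xrke smqzx aias ofq mbuft gmts uga rzkce pwul xcxs
Hunk 2: at line 5 remove [aias,ofq,mbuft] add [szkxs,qjl,ecw] -> 13 lines: glflx avoa iazu xrke smqzx szkxs qjl ecw gmts uga rzkce pwul xcxs
Hunk 3: at line 7 remove [gmts,uga,rzkce] add [kvwtj,bxufl] -> 12 lines: glflx avoa iazu xrke smqzx szkxs qjl ecw kvwtj bxufl pwul xcxs
Hunk 4: at line 1 remove [avoa,iazu,xrke] add [hxhqs,uhfuq] -> 11 lines: glflx hxhqs uhfuq smqzx szkxs qjl ecw kvwtj bxufl pwul xcxs
Hunk 5: at line 9 remove [pwul] add [rqvn] -> 11 lines: glflx hxhqs uhfuq smqzx szkxs qjl ecw kvwtj bxufl rqvn xcxs
Final line count: 11

Answer: 11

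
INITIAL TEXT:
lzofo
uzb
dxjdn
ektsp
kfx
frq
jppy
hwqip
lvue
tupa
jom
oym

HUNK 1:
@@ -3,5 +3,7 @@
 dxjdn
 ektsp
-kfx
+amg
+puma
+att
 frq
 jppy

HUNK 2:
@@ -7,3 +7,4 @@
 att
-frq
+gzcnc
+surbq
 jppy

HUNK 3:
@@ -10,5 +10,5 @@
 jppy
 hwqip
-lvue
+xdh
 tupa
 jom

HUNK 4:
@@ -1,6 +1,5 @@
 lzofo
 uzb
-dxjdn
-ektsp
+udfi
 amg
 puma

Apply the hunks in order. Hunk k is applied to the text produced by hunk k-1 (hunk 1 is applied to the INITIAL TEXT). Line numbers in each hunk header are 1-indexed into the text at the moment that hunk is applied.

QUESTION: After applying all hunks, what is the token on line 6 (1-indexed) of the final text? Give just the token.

Hunk 1: at line 3 remove [kfx] add [amg,puma,att] -> 14 lines: lzofo uzb dxjdn ektsp amg puma att frq jppy hwqip lvue tupa jom oym
Hunk 2: at line 7 remove [frq] add [gzcnc,surbq] -> 15 lines: lzofo uzb dxjdn ektsp amg puma att gzcnc surbq jppy hwqip lvue tupa jom oym
Hunk 3: at line 10 remove [lvue] add [xdh] -> 15 lines: lzofo uzb dxjdn ektsp amg puma att gzcnc surbq jppy hwqip xdh tupa jom oym
Hunk 4: at line 1 remove [dxjdn,ektsp] add [udfi] -> 14 lines: lzofo uzb udfi amg puma att gzcnc surbq jppy hwqip xdh tupa jom oym
Final line 6: att

Answer: att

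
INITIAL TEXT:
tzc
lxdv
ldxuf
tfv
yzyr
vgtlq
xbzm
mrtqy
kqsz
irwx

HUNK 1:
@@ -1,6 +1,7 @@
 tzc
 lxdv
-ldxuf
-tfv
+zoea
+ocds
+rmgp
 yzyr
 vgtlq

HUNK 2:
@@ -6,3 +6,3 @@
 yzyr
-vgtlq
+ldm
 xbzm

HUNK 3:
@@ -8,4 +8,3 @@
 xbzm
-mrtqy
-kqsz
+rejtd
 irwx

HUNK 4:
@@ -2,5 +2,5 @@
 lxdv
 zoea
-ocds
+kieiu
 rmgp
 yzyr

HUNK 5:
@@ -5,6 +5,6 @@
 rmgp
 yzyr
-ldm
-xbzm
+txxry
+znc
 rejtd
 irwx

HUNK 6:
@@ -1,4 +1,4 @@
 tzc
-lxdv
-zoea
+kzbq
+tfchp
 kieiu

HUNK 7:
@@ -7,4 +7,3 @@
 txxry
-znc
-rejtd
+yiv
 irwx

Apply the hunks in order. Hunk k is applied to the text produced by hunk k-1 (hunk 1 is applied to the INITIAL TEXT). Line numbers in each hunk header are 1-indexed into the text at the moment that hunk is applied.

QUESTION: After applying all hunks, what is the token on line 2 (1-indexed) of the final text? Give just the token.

Answer: kzbq

Derivation:
Hunk 1: at line 1 remove [ldxuf,tfv] add [zoea,ocds,rmgp] -> 11 lines: tzc lxdv zoea ocds rmgp yzyr vgtlq xbzm mrtqy kqsz irwx
Hunk 2: at line 6 remove [vgtlq] add [ldm] -> 11 lines: tzc lxdv zoea ocds rmgp yzyr ldm xbzm mrtqy kqsz irwx
Hunk 3: at line 8 remove [mrtqy,kqsz] add [rejtd] -> 10 lines: tzc lxdv zoea ocds rmgp yzyr ldm xbzm rejtd irwx
Hunk 4: at line 2 remove [ocds] add [kieiu] -> 10 lines: tzc lxdv zoea kieiu rmgp yzyr ldm xbzm rejtd irwx
Hunk 5: at line 5 remove [ldm,xbzm] add [txxry,znc] -> 10 lines: tzc lxdv zoea kieiu rmgp yzyr txxry znc rejtd irwx
Hunk 6: at line 1 remove [lxdv,zoea] add [kzbq,tfchp] -> 10 lines: tzc kzbq tfchp kieiu rmgp yzyr txxry znc rejtd irwx
Hunk 7: at line 7 remove [znc,rejtd] add [yiv] -> 9 lines: tzc kzbq tfchp kieiu rmgp yzyr txxry yiv irwx
Final line 2: kzbq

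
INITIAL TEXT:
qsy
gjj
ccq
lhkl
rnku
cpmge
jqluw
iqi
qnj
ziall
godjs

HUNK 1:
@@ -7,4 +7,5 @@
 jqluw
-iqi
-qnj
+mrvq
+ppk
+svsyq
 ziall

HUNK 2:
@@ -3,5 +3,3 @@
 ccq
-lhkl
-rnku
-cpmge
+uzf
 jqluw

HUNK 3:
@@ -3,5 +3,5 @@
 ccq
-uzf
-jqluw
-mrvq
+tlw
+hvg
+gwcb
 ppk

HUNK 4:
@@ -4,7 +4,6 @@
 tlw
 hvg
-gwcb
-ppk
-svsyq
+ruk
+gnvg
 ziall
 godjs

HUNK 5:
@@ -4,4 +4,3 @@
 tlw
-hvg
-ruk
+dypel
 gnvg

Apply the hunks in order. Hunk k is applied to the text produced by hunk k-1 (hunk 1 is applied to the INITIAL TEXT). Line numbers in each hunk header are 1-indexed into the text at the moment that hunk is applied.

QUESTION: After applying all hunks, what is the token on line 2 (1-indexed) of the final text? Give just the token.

Answer: gjj

Derivation:
Hunk 1: at line 7 remove [iqi,qnj] add [mrvq,ppk,svsyq] -> 12 lines: qsy gjj ccq lhkl rnku cpmge jqluw mrvq ppk svsyq ziall godjs
Hunk 2: at line 3 remove [lhkl,rnku,cpmge] add [uzf] -> 10 lines: qsy gjj ccq uzf jqluw mrvq ppk svsyq ziall godjs
Hunk 3: at line 3 remove [uzf,jqluw,mrvq] add [tlw,hvg,gwcb] -> 10 lines: qsy gjj ccq tlw hvg gwcb ppk svsyq ziall godjs
Hunk 4: at line 4 remove [gwcb,ppk,svsyq] add [ruk,gnvg] -> 9 lines: qsy gjj ccq tlw hvg ruk gnvg ziall godjs
Hunk 5: at line 4 remove [hvg,ruk] add [dypel] -> 8 lines: qsy gjj ccq tlw dypel gnvg ziall godjs
Final line 2: gjj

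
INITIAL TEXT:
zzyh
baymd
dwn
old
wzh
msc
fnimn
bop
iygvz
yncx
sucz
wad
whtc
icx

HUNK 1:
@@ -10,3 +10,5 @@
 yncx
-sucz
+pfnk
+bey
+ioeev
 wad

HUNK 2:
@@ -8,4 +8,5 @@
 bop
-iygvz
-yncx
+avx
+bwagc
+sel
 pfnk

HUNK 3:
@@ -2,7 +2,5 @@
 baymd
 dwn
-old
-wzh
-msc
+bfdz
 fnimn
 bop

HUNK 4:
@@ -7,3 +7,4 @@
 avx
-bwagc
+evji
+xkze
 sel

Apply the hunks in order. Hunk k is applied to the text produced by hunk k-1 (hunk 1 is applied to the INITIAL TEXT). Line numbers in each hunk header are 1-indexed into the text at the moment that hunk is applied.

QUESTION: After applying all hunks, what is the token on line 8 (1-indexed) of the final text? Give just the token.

Hunk 1: at line 10 remove [sucz] add [pfnk,bey,ioeev] -> 16 lines: zzyh baymd dwn old wzh msc fnimn bop iygvz yncx pfnk bey ioeev wad whtc icx
Hunk 2: at line 8 remove [iygvz,yncx] add [avx,bwagc,sel] -> 17 lines: zzyh baymd dwn old wzh msc fnimn bop avx bwagc sel pfnk bey ioeev wad whtc icx
Hunk 3: at line 2 remove [old,wzh,msc] add [bfdz] -> 15 lines: zzyh baymd dwn bfdz fnimn bop avx bwagc sel pfnk bey ioeev wad whtc icx
Hunk 4: at line 7 remove [bwagc] add [evji,xkze] -> 16 lines: zzyh baymd dwn bfdz fnimn bop avx evji xkze sel pfnk bey ioeev wad whtc icx
Final line 8: evji

Answer: evji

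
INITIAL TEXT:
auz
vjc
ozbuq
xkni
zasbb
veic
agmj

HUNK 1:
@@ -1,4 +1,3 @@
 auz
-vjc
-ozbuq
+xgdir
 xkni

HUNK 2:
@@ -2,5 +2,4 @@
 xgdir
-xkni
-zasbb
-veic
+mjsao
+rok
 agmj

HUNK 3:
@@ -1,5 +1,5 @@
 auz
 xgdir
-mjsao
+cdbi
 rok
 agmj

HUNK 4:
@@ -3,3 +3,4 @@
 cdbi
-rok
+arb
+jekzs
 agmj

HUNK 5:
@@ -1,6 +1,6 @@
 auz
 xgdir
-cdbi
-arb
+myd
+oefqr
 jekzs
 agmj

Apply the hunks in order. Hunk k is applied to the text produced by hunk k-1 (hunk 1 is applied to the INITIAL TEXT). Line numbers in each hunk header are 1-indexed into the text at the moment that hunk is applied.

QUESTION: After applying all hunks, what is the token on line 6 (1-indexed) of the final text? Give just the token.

Answer: agmj

Derivation:
Hunk 1: at line 1 remove [vjc,ozbuq] add [xgdir] -> 6 lines: auz xgdir xkni zasbb veic agmj
Hunk 2: at line 2 remove [xkni,zasbb,veic] add [mjsao,rok] -> 5 lines: auz xgdir mjsao rok agmj
Hunk 3: at line 1 remove [mjsao] add [cdbi] -> 5 lines: auz xgdir cdbi rok agmj
Hunk 4: at line 3 remove [rok] add [arb,jekzs] -> 6 lines: auz xgdir cdbi arb jekzs agmj
Hunk 5: at line 1 remove [cdbi,arb] add [myd,oefqr] -> 6 lines: auz xgdir myd oefqr jekzs agmj
Final line 6: agmj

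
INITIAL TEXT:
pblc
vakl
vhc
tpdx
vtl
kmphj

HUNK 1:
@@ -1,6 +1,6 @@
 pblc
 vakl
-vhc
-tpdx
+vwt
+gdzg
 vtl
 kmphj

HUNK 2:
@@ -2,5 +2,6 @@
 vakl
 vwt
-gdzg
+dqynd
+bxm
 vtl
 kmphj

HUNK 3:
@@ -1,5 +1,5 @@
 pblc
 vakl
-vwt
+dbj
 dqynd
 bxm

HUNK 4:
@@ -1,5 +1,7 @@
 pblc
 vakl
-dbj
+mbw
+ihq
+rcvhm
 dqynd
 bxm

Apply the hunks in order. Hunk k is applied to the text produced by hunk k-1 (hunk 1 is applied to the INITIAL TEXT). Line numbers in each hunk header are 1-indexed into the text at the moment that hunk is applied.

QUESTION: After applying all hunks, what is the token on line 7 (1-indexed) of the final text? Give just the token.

Answer: bxm

Derivation:
Hunk 1: at line 1 remove [vhc,tpdx] add [vwt,gdzg] -> 6 lines: pblc vakl vwt gdzg vtl kmphj
Hunk 2: at line 2 remove [gdzg] add [dqynd,bxm] -> 7 lines: pblc vakl vwt dqynd bxm vtl kmphj
Hunk 3: at line 1 remove [vwt] add [dbj] -> 7 lines: pblc vakl dbj dqynd bxm vtl kmphj
Hunk 4: at line 1 remove [dbj] add [mbw,ihq,rcvhm] -> 9 lines: pblc vakl mbw ihq rcvhm dqynd bxm vtl kmphj
Final line 7: bxm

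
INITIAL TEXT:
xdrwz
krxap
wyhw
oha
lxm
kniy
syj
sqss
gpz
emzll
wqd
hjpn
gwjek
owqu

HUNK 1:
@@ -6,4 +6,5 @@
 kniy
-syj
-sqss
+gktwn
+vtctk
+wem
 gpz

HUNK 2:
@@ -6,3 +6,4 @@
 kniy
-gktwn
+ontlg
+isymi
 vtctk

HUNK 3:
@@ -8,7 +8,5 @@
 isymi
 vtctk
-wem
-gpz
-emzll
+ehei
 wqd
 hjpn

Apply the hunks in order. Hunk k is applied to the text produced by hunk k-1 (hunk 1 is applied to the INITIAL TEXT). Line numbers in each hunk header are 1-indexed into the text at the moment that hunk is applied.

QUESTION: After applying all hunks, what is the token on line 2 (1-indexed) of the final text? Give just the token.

Answer: krxap

Derivation:
Hunk 1: at line 6 remove [syj,sqss] add [gktwn,vtctk,wem] -> 15 lines: xdrwz krxap wyhw oha lxm kniy gktwn vtctk wem gpz emzll wqd hjpn gwjek owqu
Hunk 2: at line 6 remove [gktwn] add [ontlg,isymi] -> 16 lines: xdrwz krxap wyhw oha lxm kniy ontlg isymi vtctk wem gpz emzll wqd hjpn gwjek owqu
Hunk 3: at line 8 remove [wem,gpz,emzll] add [ehei] -> 14 lines: xdrwz krxap wyhw oha lxm kniy ontlg isymi vtctk ehei wqd hjpn gwjek owqu
Final line 2: krxap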